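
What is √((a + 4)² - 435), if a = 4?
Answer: I*√371 ≈ 19.261*I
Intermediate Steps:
√((a + 4)² - 435) = √((4 + 4)² - 435) = √(8² - 435) = √(64 - 435) = √(-371) = I*√371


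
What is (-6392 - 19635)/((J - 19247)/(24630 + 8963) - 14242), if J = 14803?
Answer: 874325011/478435950 ≈ 1.8275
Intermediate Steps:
(-6392 - 19635)/((J - 19247)/(24630 + 8963) - 14242) = (-6392 - 19635)/((14803 - 19247)/(24630 + 8963) - 14242) = -26027/(-4444/33593 - 14242) = -26027/(-478435950/33593) = -26027*(-33593/478435950) = 874325011/478435950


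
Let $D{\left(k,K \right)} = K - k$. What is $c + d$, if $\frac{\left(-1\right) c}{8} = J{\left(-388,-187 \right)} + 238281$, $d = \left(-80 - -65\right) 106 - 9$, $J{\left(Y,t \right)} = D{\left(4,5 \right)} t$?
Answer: $-1906351$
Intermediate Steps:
$J{\left(Y,t \right)} = t$ ($J{\left(Y,t \right)} = \left(5 - 4\right) t = 1 t = t$)
$d = -1599$ ($d = \left(-80 + 65\right) 106 - 9 = \left(-15\right) 106 - 9 = -1590 - 9 = -1599$)
$c = -1904752$ ($c = - 8 \left(-187 + 238281\right) = \left(-8\right) 238094 = -1904752$)
$c + d = -1904752 - 1599 = -1906351$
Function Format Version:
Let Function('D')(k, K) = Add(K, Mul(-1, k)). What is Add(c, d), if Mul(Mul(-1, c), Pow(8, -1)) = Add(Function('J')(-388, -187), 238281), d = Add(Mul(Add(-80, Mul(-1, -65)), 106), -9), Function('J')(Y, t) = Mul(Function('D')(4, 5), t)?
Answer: -1906351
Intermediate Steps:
Function('J')(Y, t) = t (Function('J')(Y, t) = Mul(Add(5, Mul(-1, 4)), t) = Mul(Add(5, -4), t) = Mul(1, t) = t)
d = -1599 (d = Add(Mul(Add(-80, 65), 106), -9) = Add(Mul(-15, 106), -9) = Add(-1590, -9) = -1599)
c = -1904752 (c = Mul(-8, Add(-187, 238281)) = Mul(-8, 238094) = -1904752)
Add(c, d) = Add(-1904752, -1599) = -1906351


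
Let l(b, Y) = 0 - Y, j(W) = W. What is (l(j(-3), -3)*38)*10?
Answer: 1140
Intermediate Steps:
l(b, Y) = -Y
(l(j(-3), -3)*38)*10 = (-1*(-3)*38)*10 = (3*38)*10 = 114*10 = 1140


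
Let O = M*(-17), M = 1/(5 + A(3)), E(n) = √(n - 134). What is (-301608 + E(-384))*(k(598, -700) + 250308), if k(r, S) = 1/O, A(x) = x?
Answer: -1283410806624/17 + 4255228*I*√518/17 ≈ -7.5495e+10 + 5.6969e+6*I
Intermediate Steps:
E(n) = √(-134 + n)
M = ⅛ (M = 1/(5 + 3) = 1/8 = ⅛ ≈ 0.12500)
O = -17/8 (O = (⅛)*(-17) = -17/8 ≈ -2.1250)
k(r, S) = -8/17 (k(r, S) = 1/(-17/8) = -8/17)
(-301608 + E(-384))*(k(598, -700) + 250308) = (-301608 + √(-134 - 384))*(-8/17 + 250308) = (-301608 + √(-518))*(4255228/17) = (-301608 + I*√518)*(4255228/17) = -1283410806624/17 + 4255228*I*√518/17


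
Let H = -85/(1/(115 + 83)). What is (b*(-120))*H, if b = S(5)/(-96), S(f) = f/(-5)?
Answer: 42075/2 ≈ 21038.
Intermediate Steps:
S(f) = -f/5 (S(f) = f*(-⅕) = -f/5)
H = -16830 (H = -85/(1/198) = -85/1/198 = -85*198 = -16830)
b = 1/96 (b = -⅕*5/(-96) = -1*(-1/96) = 1/96 ≈ 0.010417)
(b*(-120))*H = ((1/96)*(-120))*(-16830) = -5/4*(-16830) = 42075/2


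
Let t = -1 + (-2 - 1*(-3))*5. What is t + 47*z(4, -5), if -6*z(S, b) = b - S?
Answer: 149/2 ≈ 74.500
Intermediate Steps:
t = 4 (t = -1 + (-2 + 3)*5 = -1 + 1*5 = -1 + 5 = 4)
z(S, b) = -b/6 + S/6 (z(S, b) = -(b - S)/6 = -b/6 + S/6)
t + 47*z(4, -5) = 4 + 47*(-⅙*(-5) + (⅙)*4) = 4 + 47*(⅚ + ⅔) = 4 + 47*(3/2) = 4 + 141/2 = 149/2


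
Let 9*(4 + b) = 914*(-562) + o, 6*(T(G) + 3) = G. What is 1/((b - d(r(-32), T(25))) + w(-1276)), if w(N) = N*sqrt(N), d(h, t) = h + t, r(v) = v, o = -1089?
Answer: -18522558/1732031833585 + 826848*I*sqrt(319)/1732031833585 ≈ -1.0694e-5 + 8.5264e-6*I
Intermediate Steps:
T(G) = -3 + G/6
b = -514793/9 (b = -4 + (914*(-562) - 1089)/9 = -4 + (-513668 - 1089)/9 = -4 + (1/9)*(-514757) = -4 - 514757/9 = -514793/9 ≈ -57199.)
w(N) = N**(3/2)
1/((b - d(r(-32), T(25))) + w(-1276)) = 1/((-514793/9 - (-32 + (-3 + (1/6)*25))) + (-1276)**(3/2)) = 1/((-514793/9 - (-32 + (-3 + 25/6))) - 2552*I*sqrt(319)) = 1/((-514793/9 - (-32 + 7/6)) - 2552*I*sqrt(319)) = 1/((-514793/9 - 1*(-185/6)) - 2552*I*sqrt(319)) = 1/((-514793/9 + 185/6) - 2552*I*sqrt(319)) = 1/(-1029031/18 - 2552*I*sqrt(319))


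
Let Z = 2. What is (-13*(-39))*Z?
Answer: 1014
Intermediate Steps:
(-13*(-39))*Z = -13*(-39)*2 = 507*2 = 1014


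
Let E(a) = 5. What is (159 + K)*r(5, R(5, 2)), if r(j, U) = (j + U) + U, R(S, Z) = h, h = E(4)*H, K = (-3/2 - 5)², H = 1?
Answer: 12075/4 ≈ 3018.8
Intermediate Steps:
K = 169/4 (K = (-3*½ - 5)² = (-3/2 - 5)² = (-13/2)² = 169/4 ≈ 42.250)
h = 5 (h = 5*1 = 5)
R(S, Z) = 5
r(j, U) = j + 2*U (r(j, U) = (U + j) + U = j + 2*U)
(159 + K)*r(5, R(5, 2)) = (159 + 169/4)*(5 + 2*5) = 805*(5 + 10)/4 = (805/4)*15 = 12075/4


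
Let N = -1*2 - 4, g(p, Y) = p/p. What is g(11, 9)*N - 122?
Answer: -128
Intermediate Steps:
g(p, Y) = 1
N = -6 (N = -2 - 4 = -6)
g(11, 9)*N - 122 = 1*(-6) - 122 = -6 - 122 = -128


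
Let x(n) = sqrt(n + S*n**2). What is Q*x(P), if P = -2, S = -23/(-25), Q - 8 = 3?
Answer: 11*sqrt(42)/5 ≈ 14.258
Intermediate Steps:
Q = 11 (Q = 8 + 3 = 11)
S = 23/25 (S = -23*(-1/25) = 23/25 ≈ 0.92000)
x(n) = sqrt(n + 23*n**2/25)
Q*x(P) = 11*(sqrt(-2*(25 + 23*(-2)))/5) = 11*(sqrt(-2*(25 - 46))/5) = 11*(sqrt(-2*(-21))/5) = 11*(sqrt(42)/5) = 11*sqrt(42)/5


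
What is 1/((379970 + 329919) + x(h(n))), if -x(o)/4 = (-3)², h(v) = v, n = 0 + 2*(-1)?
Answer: 1/709853 ≈ 1.4087e-6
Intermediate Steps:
n = -2 (n = 0 - 2 = -2)
x(o) = -36 (x(o) = -4*(-3)² = -4*9 = -36)
1/((379970 + 329919) + x(h(n))) = 1/((379970 + 329919) - 36) = 1/(709889 - 36) = 1/709853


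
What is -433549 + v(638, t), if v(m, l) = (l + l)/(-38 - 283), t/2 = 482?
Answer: -139171157/321 ≈ -4.3356e+5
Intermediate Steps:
t = 964 (t = 2*482 = 964)
v(m, l) = -2*l/321 (v(m, l) = (2*l)/(-321) = (2*l)*(-1/321) = -2*l/321)
-433549 + v(638, t) = -433549 - 2/321*964 = -433549 - 1928/321 = -139171157/321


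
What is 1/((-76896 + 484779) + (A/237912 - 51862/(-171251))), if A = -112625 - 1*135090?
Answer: 40742667912/16618211533100975 ≈ 2.4517e-6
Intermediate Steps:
A = -247715 (A = -112625 - 135090 = -247715)
1/((-76896 + 484779) + (A/237912 - 51862/(-171251))) = 1/((-76896 + 484779) + (-247715/237912 - 51862/(-171251))) = 1/(407883 + (-247715*1/237912 - 51862*(-1/171251))) = 1/(407883 + (-247715/237912 + 51862/171251)) = 1/(407883 - 30082849321/40742667912) = 1/(16618211533100975/40742667912) = 40742667912/16618211533100975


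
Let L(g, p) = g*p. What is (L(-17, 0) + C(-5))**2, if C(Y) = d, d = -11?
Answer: 121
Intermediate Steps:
C(Y) = -11
(L(-17, 0) + C(-5))**2 = (-17*0 - 11)**2 = (0 - 11)**2 = (-11)**2 = 121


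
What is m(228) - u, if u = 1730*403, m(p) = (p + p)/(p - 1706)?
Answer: -515223638/739 ≈ -6.9719e+5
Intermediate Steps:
m(p) = 2*p/(-1706 + p) (m(p) = (2*p)/(-1706 + p) = 2*p/(-1706 + p))
u = 697190
m(228) - u = 2*228/(-1706 + 228) - 1*697190 = 2*228/(-1478) - 697190 = 2*228*(-1/1478) - 697190 = -228/739 - 697190 = -515223638/739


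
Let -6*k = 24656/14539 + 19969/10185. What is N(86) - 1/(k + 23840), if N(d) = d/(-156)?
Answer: -1942095700583/3522603233838 ≈ -0.55132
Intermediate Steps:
N(d) = -d/156 (N(d) = d*(-1/156) = -d/156)
k = -1154479/1894410 (k = -(24656/14539 + 19969/10185)/6 = -(24656*(1/14539) + 19969*(1/10185))/6 = -(368/217 + 19969/10185)/6 = -⅙*1154479/315735 = -1154479/1894410 ≈ -0.60941)
N(86) - 1/(k + 23840) = -1/156*86 - 1/(-1154479/1894410 + 23840) = -43/78 - 1/45161579921/1894410 = -43/78 - 1*1894410/45161579921 = -43/78 - 1894410/45161579921 = -1942095700583/3522603233838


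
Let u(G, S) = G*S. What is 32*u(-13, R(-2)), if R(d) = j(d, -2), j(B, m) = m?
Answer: 832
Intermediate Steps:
R(d) = -2
32*u(-13, R(-2)) = 32*(-13*(-2)) = 32*26 = 832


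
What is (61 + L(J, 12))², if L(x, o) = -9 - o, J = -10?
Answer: 1600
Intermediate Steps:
(61 + L(J, 12))² = (61 + (-9 - 1*12))² = (61 + (-9 - 12))² = (61 - 21)² = 40² = 1600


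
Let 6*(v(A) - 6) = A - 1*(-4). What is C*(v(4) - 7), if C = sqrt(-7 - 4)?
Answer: I*sqrt(11)/3 ≈ 1.1055*I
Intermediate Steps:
v(A) = 20/3 + A/6 (v(A) = 6 + (A - 1*(-4))/6 = 6 + (A + 4)/6 = 6 + (4 + A)/6 = 6 + (2/3 + A/6) = 20/3 + A/6)
C = I*sqrt(11) (C = sqrt(-11) = I*sqrt(11) ≈ 3.3166*I)
C*(v(4) - 7) = (I*sqrt(11))*((20/3 + (1/6)*4) - 7) = (I*sqrt(11))*((20/3 + 2/3) - 7) = (I*sqrt(11))*(22/3 - 7) = (I*sqrt(11))*(1/3) = I*sqrt(11)/3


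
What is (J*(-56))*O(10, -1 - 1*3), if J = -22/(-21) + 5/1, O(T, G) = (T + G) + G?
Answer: -2032/3 ≈ -677.33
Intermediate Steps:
O(T, G) = T + 2*G (O(T, G) = (G + T) + G = T + 2*G)
J = 127/21 (J = -22*(-1/21) + 5*1 = 22/21 + 5 = 127/21 ≈ 6.0476)
(J*(-56))*O(10, -1 - 1*3) = ((127/21)*(-56))*(10 + 2*(-1 - 1*3)) = -1016*(10 + 2*(-1 - 3))/3 = -1016*(10 + 2*(-4))/3 = -1016*(10 - 8)/3 = -1016/3*2 = -2032/3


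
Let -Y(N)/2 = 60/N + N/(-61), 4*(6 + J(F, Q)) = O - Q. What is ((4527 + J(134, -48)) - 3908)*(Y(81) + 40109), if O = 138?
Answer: 87135061783/3294 ≈ 2.6453e+7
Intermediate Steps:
J(F, Q) = 57/2 - Q/4 (J(F, Q) = -6 + (138 - Q)/4 = -6 + (69/2 - Q/4) = 57/2 - Q/4)
Y(N) = -120/N + 2*N/61 (Y(N) = -2*(60/N + N/(-61)) = -2*(60/N + N*(-1/61)) = -2*(60/N - N/61) = -120/N + 2*N/61)
((4527 + J(134, -48)) - 3908)*(Y(81) + 40109) = ((4527 + (57/2 - ¼*(-48))) - 3908)*((-120/81 + (2/61)*81) + 40109) = ((4527 + (57/2 + 12)) - 3908)*((-120*1/81 + 162/61) + 40109) = ((4527 + 81/2) - 3908)*((-40/27 + 162/61) + 40109) = (9135/2 - 3908)*(1934/1647 + 40109) = (1319/2)*(66061457/1647) = 87135061783/3294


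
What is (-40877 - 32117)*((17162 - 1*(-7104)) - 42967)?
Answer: 1365060794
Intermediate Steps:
(-40877 - 32117)*((17162 - 1*(-7104)) - 42967) = -72994*((17162 + 7104) - 42967) = -72994*(24266 - 42967) = -72994*(-18701) = 1365060794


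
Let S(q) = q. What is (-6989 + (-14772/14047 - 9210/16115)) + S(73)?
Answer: -28471352666/4115771 ≈ -6917.6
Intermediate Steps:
(-6989 + (-14772/14047 - 9210/16115)) + S(73) = (-6989 + (-14772/14047 - 9210/16115)) + 73 = (-6989 + (-14772*1/14047 - 9210*1/16115)) + 73 = (-6989 + (-14772/14047 - 1842/3223)) + 73 = (-6989 - 6680430/4115771) + 73 = -28771803949/4115771 + 73 = -28471352666/4115771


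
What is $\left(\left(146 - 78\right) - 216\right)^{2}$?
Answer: $21904$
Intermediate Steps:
$\left(\left(146 - 78\right) - 216\right)^{2} = \left(68 - 216\right)^{2} = \left(-148\right)^{2} = 21904$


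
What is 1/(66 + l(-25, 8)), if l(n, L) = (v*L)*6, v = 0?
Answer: 1/66 ≈ 0.015152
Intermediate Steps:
l(n, L) = 0 (l(n, L) = (0*L)*6 = 0*6 = 0)
1/(66 + l(-25, 8)) = 1/(66 + 0) = 1/66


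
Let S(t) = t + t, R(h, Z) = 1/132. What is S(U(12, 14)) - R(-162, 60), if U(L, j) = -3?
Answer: -793/132 ≈ -6.0076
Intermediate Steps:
R(h, Z) = 1/132
S(t) = 2*t
S(U(12, 14)) - R(-162, 60) = 2*(-3) - 1*1/132 = -6 - 1/132 = -793/132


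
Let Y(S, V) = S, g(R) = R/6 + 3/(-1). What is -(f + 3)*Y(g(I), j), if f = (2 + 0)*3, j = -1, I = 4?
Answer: 21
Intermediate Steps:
g(R) = -3 + R/6 (g(R) = R*(⅙) + 3*(-1) = R/6 - 3 = -3 + R/6)
f = 6 (f = 2*3 = 6)
-(f + 3)*Y(g(I), j) = -(6 + 3)*(-3 + (⅙)*4) = -9*(-3 + ⅔) = -9*(-7)/3 = -1*(-21) = 21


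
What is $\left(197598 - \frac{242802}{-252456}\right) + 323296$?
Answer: $\frac{21917176411}{42076} \approx 5.209 \cdot 10^{5}$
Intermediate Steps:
$\left(197598 - \frac{242802}{-252456}\right) + 323296 = \left(197598 - - \frac{40467}{42076}\right) + 323296 = \left(197598 + \frac{40467}{42076}\right) + 323296 = \frac{8314173915}{42076} + 323296 = \frac{21917176411}{42076}$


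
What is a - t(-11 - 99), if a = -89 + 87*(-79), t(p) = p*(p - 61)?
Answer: -25772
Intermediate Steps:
t(p) = p*(-61 + p)
a = -6962 (a = -89 - 6873 = -6962)
a - t(-11 - 99) = -6962 - (-11 - 99)*(-61 + (-11 - 99)) = -6962 - (-110)*(-61 - 110) = -6962 - (-110)*(-171) = -6962 - 1*18810 = -6962 - 18810 = -25772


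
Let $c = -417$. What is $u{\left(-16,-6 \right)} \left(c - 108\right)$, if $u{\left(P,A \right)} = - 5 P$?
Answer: $-42000$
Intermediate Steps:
$u{\left(-16,-6 \right)} \left(c - 108\right) = \left(-5\right) \left(-16\right) \left(-417 - 108\right) = 80 \left(-525\right) = -42000$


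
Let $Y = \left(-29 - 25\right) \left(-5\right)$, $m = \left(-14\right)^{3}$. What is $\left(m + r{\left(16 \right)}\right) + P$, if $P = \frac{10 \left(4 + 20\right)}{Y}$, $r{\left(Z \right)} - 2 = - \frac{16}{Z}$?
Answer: $- \frac{24679}{9} \approx -2742.1$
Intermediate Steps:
$m = -2744$
$r{\left(Z \right)} = 2 - \frac{16}{Z}$
$Y = 270$ ($Y = \left(-54\right) \left(-5\right) = 270$)
$P = \frac{8}{9}$ ($P = \frac{10 \left(4 + 20\right)}{270} = 10 \cdot 24 \cdot \frac{1}{270} = 240 \cdot \frac{1}{270} = \frac{8}{9} \approx 0.88889$)
$\left(m + r{\left(16 \right)}\right) + P = \left(-2744 + \left(2 - \frac{16}{16}\right)\right) + \frac{8}{9} = \left(-2744 + \left(2 - 1\right)\right) + \frac{8}{9} = \left(-2744 + 1\right) + \frac{8}{9} = -2743 + \frac{8}{9} = - \frac{24679}{9}$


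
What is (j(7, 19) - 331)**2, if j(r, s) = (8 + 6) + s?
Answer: 88804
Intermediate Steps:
j(r, s) = 14 + s
(j(7, 19) - 331)**2 = ((14 + 19) - 331)**2 = (33 - 331)**2 = (-298)**2 = 88804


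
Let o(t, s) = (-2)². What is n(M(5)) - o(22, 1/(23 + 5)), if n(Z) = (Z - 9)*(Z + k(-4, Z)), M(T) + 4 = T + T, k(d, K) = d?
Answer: -10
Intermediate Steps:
M(T) = -4 + 2*T (M(T) = -4 + (T + T) = -4 + 2*T)
n(Z) = (-9 + Z)*(-4 + Z) (n(Z) = (Z - 9)*(Z - 4) = (-9 + Z)*(-4 + Z))
o(t, s) = 4
n(M(5)) - o(22, 1/(23 + 5)) = (36 + (-4 + 2*5)² - 13*(-4 + 2*5)) - 1*4 = (36 + (-4 + 10)² - 13*(-4 + 10)) - 4 = (36 + 6² - 13*6) - 4 = (36 + 36 - 78) - 4 = -6 - 4 = -10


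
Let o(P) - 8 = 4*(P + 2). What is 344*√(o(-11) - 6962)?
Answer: 344*I*√6990 ≈ 28761.0*I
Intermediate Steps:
o(P) = 16 + 4*P (o(P) = 8 + 4*(P + 2) = 8 + 4*(2 + P) = 8 + (8 + 4*P) = 16 + 4*P)
344*√(o(-11) - 6962) = 344*√((16 + 4*(-11)) - 6962) = 344*√((16 - 44) - 6962) = 344*√(-28 - 6962) = 344*√(-6990) = 344*(I*√6990) = 344*I*√6990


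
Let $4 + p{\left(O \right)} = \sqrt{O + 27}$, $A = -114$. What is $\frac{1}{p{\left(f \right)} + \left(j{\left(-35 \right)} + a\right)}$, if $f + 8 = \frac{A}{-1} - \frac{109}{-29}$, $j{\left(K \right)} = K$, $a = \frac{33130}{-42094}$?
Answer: $- \frac{255558377737}{9289491628411} - \frac{442976209 \sqrt{115014}}{18578983256822} \approx -0.035596$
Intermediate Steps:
$a = - \frac{16565}{21047}$ ($a = 33130 \left(- \frac{1}{42094}\right) = - \frac{16565}{21047} \approx -0.78705$)
$f = \frac{3183}{29}$ ($f = -8 - \left(-114 - \frac{109}{29}\right) = -8 - - \frac{3415}{29} = -8 + \left(114 + \frac{109}{29}\right) = -8 + \frac{3415}{29} = \frac{3183}{29} \approx 109.76$)
$p{\left(O \right)} = -4 + \sqrt{27 + O}$ ($p{\left(O \right)} = -4 + \sqrt{O + 27} = -4 + \sqrt{27 + O}$)
$\frac{1}{p{\left(f \right)} + \left(j{\left(-35 \right)} + a\right)} = \frac{1}{\left(-4 + \sqrt{27 + \frac{3183}{29}}\right) - \frac{753210}{21047}} = \frac{1}{\left(-4 + \sqrt{\frac{3966}{29}}\right) - \frac{753210}{21047}} = \frac{1}{\left(-4 + \frac{\sqrt{115014}}{29}\right) - \frac{753210}{21047}} = \frac{1}{- \frac{837398}{21047} + \frac{\sqrt{115014}}{29}}$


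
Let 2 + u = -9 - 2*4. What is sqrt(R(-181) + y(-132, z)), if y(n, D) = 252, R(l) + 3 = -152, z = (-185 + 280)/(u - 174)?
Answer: sqrt(97) ≈ 9.8489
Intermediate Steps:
u = -19 (u = -2 + (-9 - 2*4) = -2 + (-9 - 8) = -2 - 17 = -19)
z = -95/193 (z = (-185 + 280)/(-19 - 174) = 95/(-193) = 95*(-1/193) = -95/193 ≈ -0.49223)
R(l) = -155 (R(l) = -3 - 152 = -155)
sqrt(R(-181) + y(-132, z)) = sqrt(-155 + 252) = sqrt(97)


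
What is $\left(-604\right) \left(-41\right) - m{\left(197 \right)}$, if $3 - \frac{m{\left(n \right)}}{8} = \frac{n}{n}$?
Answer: $24748$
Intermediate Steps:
$m{\left(n \right)} = 16$ ($m{\left(n \right)} = 24 - 8 \frac{n}{n} = 24 - 8 = 16$)
$\left(-604\right) \left(-41\right) - m{\left(197 \right)} = \left(-604\right) \left(-41\right) - 16 = 24764 - 16 = 24748$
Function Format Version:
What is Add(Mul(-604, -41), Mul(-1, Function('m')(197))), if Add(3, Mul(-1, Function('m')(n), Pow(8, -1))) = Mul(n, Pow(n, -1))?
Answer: 24748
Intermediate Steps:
Function('m')(n) = 16 (Function('m')(n) = Add(24, Mul(-8, Mul(n, Pow(n, -1)))) = Add(24, Mul(-8, 1)) = Add(24, -8) = 16)
Add(Mul(-604, -41), Mul(-1, Function('m')(197))) = Add(Mul(-604, -41), Mul(-1, 16)) = Add(24764, -16) = 24748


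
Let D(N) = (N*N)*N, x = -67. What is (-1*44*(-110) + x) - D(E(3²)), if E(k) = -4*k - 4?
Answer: 68773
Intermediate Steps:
E(k) = -4 - 4*k
D(N) = N³ (D(N) = N²*N = N³)
(-1*44*(-110) + x) - D(E(3²)) = (-1*44*(-110) - 67) - (-4 - 4*3²)³ = (-44*(-110) - 67) - (-4 - 4*9)³ = (4840 - 67) - (-4 - 36)³ = 4773 - 1*(-40)³ = 4773 - 1*(-64000) = 4773 + 64000 = 68773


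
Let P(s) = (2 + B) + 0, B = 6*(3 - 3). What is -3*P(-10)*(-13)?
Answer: 78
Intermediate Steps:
B = 0 (B = 6*0 = 0)
P(s) = 2 (P(s) = (2 + 0) + 0 = 2 + 0 = 2)
-3*P(-10)*(-13) = -3*2*(-13) = -6*(-13) = 78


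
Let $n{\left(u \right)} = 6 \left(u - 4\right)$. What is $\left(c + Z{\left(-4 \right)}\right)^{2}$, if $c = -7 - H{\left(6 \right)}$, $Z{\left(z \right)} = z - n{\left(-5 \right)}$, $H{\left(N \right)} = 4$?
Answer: $1521$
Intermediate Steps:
$n{\left(u \right)} = -24 + 6 u$ ($n{\left(u \right)} = 6 \left(-4 + u\right) = -24 + 6 u$)
$Z{\left(z \right)} = 54 + z$ ($Z{\left(z \right)} = z - \left(-24 + 6 \left(-5\right)\right) = z - \left(-24 - 30\right) = z - -54 = z + 54 = 54 + z$)
$c = -11$ ($c = -7 - 4 = -11$)
$\left(c + Z{\left(-4 \right)}\right)^{2} = \left(-11 + \left(54 - 4\right)\right)^{2} = \left(-11 + 50\right)^{2} = 39^{2} = 1521$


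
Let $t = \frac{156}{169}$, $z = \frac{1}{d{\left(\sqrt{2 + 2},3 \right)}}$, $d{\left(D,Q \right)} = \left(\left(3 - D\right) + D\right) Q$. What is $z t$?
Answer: $\frac{4}{39} \approx 0.10256$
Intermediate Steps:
$d{\left(D,Q \right)} = 3 Q$
$z = \frac{1}{9}$ ($z = \frac{1}{3 \cdot 3} = \frac{1}{9} \approx 0.11111$)
$t = \frac{12}{13}$ ($t = 156 \cdot \frac{1}{169} = \frac{12}{13} \approx 0.92308$)
$z t = \frac{1}{9} \cdot \frac{12}{13} = \frac{4}{39}$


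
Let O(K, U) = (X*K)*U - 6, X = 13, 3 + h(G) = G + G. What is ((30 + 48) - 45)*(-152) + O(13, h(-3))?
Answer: -6543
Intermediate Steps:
h(G) = -3 + 2*G (h(G) = -3 + (G + G) = -3 + 2*G)
O(K, U) = -6 + 13*K*U (O(K, U) = (13*K)*U - 6 = 13*K*U - 6 = -6 + 13*K*U)
((30 + 48) - 45)*(-152) + O(13, h(-3)) = ((30 + 48) - 45)*(-152) + (-6 + 13*13*(-3 + 2*(-3))) = (78 - 45)*(-152) + (-6 + 13*13*(-3 - 6)) = 33*(-152) + (-6 + 13*13*(-9)) = -5016 + (-6 - 1521) = -5016 - 1527 = -6543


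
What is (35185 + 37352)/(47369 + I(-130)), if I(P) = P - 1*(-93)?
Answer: 72537/47332 ≈ 1.5325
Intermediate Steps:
I(P) = 93 + P (I(P) = P + 93 = 93 + P)
(35185 + 37352)/(47369 + I(-130)) = (35185 + 37352)/(47369 + (93 - 130)) = 72537/(47369 - 37) = 72537/47332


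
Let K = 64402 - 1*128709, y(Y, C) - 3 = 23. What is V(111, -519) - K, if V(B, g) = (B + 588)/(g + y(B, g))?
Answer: 31702652/493 ≈ 64306.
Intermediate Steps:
y(Y, C) = 26 (y(Y, C) = 3 + 23 = 26)
K = -64307 (K = 64402 - 128709 = -64307)
V(B, g) = (588 + B)/(26 + g) (V(B, g) = (B + 588)/(g + 26) = (588 + B)/(26 + g))
V(111, -519) - K = (588 + 111)/(26 - 519) - 1*(-64307) = 699/(-493) + 64307 = -1/493*699 + 64307 = -699/493 + 64307 = 31702652/493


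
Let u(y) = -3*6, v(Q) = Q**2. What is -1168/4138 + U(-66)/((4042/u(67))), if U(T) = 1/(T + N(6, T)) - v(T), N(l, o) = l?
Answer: 1598662447/83628980 ≈ 19.116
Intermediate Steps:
U(T) = 1/(6 + T) - T**2 (U(T) = 1/(T + 6) - T**2 = 1/(6 + T) - T**2)
u(y) = -18
-1168/4138 + U(-66)/((4042/u(67))) = -1168/4138 + ((1 - 1*(-66)**3 - 6*(-66)**2)/(6 - 66))/((4042/(-18))) = -1168*1/4138 + ((1 - 1*(-287496) - 6*4356)/(-60))/((4042*(-1/18))) = -584/2069 + (-(1 + 287496 - 26136)/60)/(-2021/9) = -584/2069 - 1/60*261361*(-9/2021) = -584/2069 - 261361/60*(-9/2021) = -584/2069 + 784083/40420 = 1598662447/83628980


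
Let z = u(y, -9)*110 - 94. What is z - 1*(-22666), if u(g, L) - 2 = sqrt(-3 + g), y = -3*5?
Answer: 22792 + 330*I*sqrt(2) ≈ 22792.0 + 466.69*I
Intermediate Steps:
y = -15
u(g, L) = 2 + sqrt(-3 + g)
z = 126 + 330*I*sqrt(2) (z = (2 + sqrt(-3 - 15))*110 - 94 = (2 + sqrt(-18))*110 - 94 = (2 + 3*I*sqrt(2))*110 - 94 = (220 + 330*I*sqrt(2)) - 94 = 126 + 330*I*sqrt(2) ≈ 126.0 + 466.69*I)
z - 1*(-22666) = (126 + 330*I*sqrt(2)) - 1*(-22666) = (126 + 330*I*sqrt(2)) + 22666 = 22792 + 330*I*sqrt(2)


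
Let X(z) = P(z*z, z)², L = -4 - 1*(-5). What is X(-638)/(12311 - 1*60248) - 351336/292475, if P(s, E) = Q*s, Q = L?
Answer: -57620313873752/16671075 ≈ -3.4563e+6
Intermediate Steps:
L = 1 (L = -4 + 5 = 1)
Q = 1
P(s, E) = s (P(s, E) = 1*s = s)
X(z) = z⁴ (X(z) = (z*z)² = (z²)² = z⁴)
X(-638)/(12311 - 1*60248) - 351336/292475 = (-638)⁴/(12311 - 1*60248) - 351336/292475 = 165684817936/(12311 - 60248) - 351336*1/292475 = 165684817936/(-47937) - 351336/292475 = 165684817936*(-1/47937) - 351336/292475 = -197009296/57 - 351336/292475 = -57620313873752/16671075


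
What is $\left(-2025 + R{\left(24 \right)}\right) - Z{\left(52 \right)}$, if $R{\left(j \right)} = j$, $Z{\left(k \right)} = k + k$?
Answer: $-2105$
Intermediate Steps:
$Z{\left(k \right)} = 2 k$
$\left(-2025 + R{\left(24 \right)}\right) - Z{\left(52 \right)} = \left(-2025 + 24\right) - 2 \cdot 52 = -2001 - 104 = -2105$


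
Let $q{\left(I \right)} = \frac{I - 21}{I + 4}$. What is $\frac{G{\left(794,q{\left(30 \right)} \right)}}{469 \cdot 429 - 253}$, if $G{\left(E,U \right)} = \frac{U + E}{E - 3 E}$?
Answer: $- \frac{2455}{986325856} \approx -2.489 \cdot 10^{-6}$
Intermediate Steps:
$q{\left(I \right)} = \frac{-21 + I}{4 + I}$
$G{\left(E,U \right)} = - \frac{E + U}{2 E}$ ($G{\left(E,U \right)} = \frac{E + U}{\left(-2\right) E} = \left(E + U\right) \left(- \frac{1}{2 E}\right) = - \frac{E + U}{2 E}$)
$\frac{G{\left(794,q{\left(30 \right)} \right)}}{469 \cdot 429 - 253} = \frac{\frac{1}{2} \cdot \frac{1}{794} \left(\left(-1\right) 794 - \frac{-21 + 30}{4 + 30}\right)}{469 \cdot 429 - 253} = \frac{\frac{1}{2} \cdot \frac{1}{794} \left(-794 - \frac{1}{34} \cdot 9\right)}{201201 - 253} = \frac{\frac{1}{2} \cdot \frac{1}{794} \left(-794 - \frac{1}{34} \cdot 9\right)}{200948} = \frac{1}{2} \cdot \frac{1}{794} \left(-794 - \frac{9}{34}\right) \frac{1}{200948} = \frac{1}{2} \cdot \frac{1}{794} \left(- \frac{27005}{34}\right) \frac{1}{200948} = \left(- \frac{27005}{53992}\right) \frac{1}{200948} = - \frac{2455}{986325856}$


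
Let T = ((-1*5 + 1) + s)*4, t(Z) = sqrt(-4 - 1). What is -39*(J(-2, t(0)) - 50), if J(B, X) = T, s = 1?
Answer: 2418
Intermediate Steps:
t(Z) = I*sqrt(5) (t(Z) = sqrt(-5) = I*sqrt(5))
T = -12 (T = ((-1*5 + 1) + 1)*4 = ((-5 + 1) + 1)*4 = (-4 + 1)*4 = -3*4 = -12)
J(B, X) = -12
-39*(J(-2, t(0)) - 50) = -39*(-12 - 50) = -39*(-62) = 2418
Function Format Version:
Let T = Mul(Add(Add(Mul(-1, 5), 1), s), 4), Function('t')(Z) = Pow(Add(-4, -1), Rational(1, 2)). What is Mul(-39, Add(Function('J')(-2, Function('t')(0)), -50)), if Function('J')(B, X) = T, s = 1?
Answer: 2418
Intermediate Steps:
Function('t')(Z) = Mul(I, Pow(5, Rational(1, 2))) (Function('t')(Z) = Pow(-5, Rational(1, 2)) = Mul(I, Pow(5, Rational(1, 2))))
T = -12 (T = Mul(Add(Add(Mul(-1, 5), 1), 1), 4) = Mul(Add(Add(-5, 1), 1), 4) = Mul(Add(-4, 1), 4) = Mul(-3, 4) = -12)
Function('J')(B, X) = -12
Mul(-39, Add(Function('J')(-2, Function('t')(0)), -50)) = Mul(-39, Add(-12, -50)) = Mul(-39, -62) = 2418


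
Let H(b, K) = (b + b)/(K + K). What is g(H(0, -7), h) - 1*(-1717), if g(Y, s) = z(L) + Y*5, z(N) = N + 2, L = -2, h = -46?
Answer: 1717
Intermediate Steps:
H(b, K) = b/K (H(b, K) = (2*b)/((2*K)) = (2*b)*(1/(2*K)) = b/K)
z(N) = 2 + N
g(Y, s) = 5*Y (g(Y, s) = (2 - 2) + Y*5 = 0 + 5*Y = 5*Y)
g(H(0, -7), h) - 1*(-1717) = 5*(0/(-7)) - 1*(-1717) = 5*(0*(-⅐)) + 1717 = 5*0 + 1717 = 0 + 1717 = 1717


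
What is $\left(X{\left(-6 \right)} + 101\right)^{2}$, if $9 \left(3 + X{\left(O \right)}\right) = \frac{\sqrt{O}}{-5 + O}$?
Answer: $\frac{\left(9702 - i \sqrt{6}\right)^{2}}{9801} \approx 9604.0 - 4.8495 i$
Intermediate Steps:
$X{\left(O \right)} = -3 + \frac{\sqrt{O}}{9 \left(-5 + O\right)}$ ($X{\left(O \right)} = -3 + \frac{\frac{1}{-5 + O} \sqrt{O}}{9} = -3 + \frac{\sqrt{O} \frac{1}{-5 + O}}{9} = -3 + \frac{\sqrt{O}}{9 \left(-5 + O\right)}$)
$\left(X{\left(-6 \right)} + 101\right)^{2} = \left(\frac{135 + \sqrt{-6} - -162}{9 \left(-5 - 6\right)} + 101\right)^{2} = \left(\frac{135 + i \sqrt{6} + 162}{9 \left(-11\right)} + 101\right)^{2} = \left(\frac{1}{9} \left(- \frac{1}{11}\right) \left(297 + i \sqrt{6}\right) + 101\right)^{2} = \left(\left(-3 - \frac{i \sqrt{6}}{99}\right) + 101\right)^{2} = \left(98 - \frac{i \sqrt{6}}{99}\right)^{2}$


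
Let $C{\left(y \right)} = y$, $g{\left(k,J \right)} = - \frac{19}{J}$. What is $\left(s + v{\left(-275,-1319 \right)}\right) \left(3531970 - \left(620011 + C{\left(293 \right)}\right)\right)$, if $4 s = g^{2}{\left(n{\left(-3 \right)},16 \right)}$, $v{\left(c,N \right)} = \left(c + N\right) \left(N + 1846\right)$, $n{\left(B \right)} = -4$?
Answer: $- \frac{1252305437097983}{512} \approx -2.4459 \cdot 10^{12}$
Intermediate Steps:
$v{\left(c,N \right)} = \left(1846 + N\right) \left(N + c\right)$ ($v{\left(c,N \right)} = \left(N + c\right) \left(1846 + N\right) = \left(1846 + N\right) \left(N + c\right)$)
$s = \frac{361}{1024}$ ($s = \frac{\left(- \frac{19}{16}\right)^{2}}{4} = \frac{1}{4} \cdot \frac{361}{256} = \frac{361}{1024} \approx 0.35254$)
$\left(s + v{\left(-275,-1319 \right)}\right) \left(3531970 - \left(620011 + C{\left(293 \right)}\right)\right) = \left(\frac{361}{1024} + \left(\left(-1319\right)^{2} + 1846 \left(-1319\right) + 1846 \left(-275\right) - -362725\right)\right) \left(3531970 - 620304\right) = \left(\frac{361}{1024} + \left(1739761 - 2434874 - 507650 + 362725\right)\right) \left(3531970 - 620304\right) = \left(\frac{361}{1024} - 840038\right) \left(3531970 - 620304\right) = \left(- \frac{860198551}{1024}\right) 2911666 = - \frac{1252305437097983}{512}$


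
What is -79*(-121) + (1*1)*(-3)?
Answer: 9556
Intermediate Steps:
-79*(-121) + (1*1)*(-3) = 9559 + 1*(-3) = 9559 - 3 = 9556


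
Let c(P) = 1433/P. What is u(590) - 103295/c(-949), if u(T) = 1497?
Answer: 100172156/1433 ≈ 69904.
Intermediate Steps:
u(590) - 103295/c(-949) = 1497 - 103295/(1433/(-949)) = 1497 - 103295/(1433*(-1/949)) = 1497 - 103295/(-1433/949) = 1497 - 103295*(-949)/1433 = 1497 - 1*(-98026955/1433) = 1497 + 98026955/1433 = 100172156/1433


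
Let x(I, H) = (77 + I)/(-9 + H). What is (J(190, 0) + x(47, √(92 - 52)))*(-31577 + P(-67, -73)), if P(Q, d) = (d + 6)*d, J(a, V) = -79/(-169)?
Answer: 4946650390/6929 + 6618128*√10/41 ≈ 1.2244e+6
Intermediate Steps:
J(a, V) = 79/169 (J(a, V) = -79*(-1/169) = 79/169)
x(I, H) = (77 + I)/(-9 + H)
P(Q, d) = d*(6 + d) (P(Q, d) = (6 + d)*d = d*(6 + d))
(J(190, 0) + x(47, √(92 - 52)))*(-31577 + P(-67, -73)) = (79/169 + (77 + 47)/(-9 + √(92 - 52)))*(-31577 - 73*(6 - 73)) = (79/169 + 124/(-9 + √40))*(-31577 - 73*(-67)) = (79/169 + 124/(-9 + 2*√10))*(-31577 + 4891) = (79/169 + 124/(-9 + 2*√10))*(-26686) = -2108194/169 - 3309064/(-9 + 2*√10)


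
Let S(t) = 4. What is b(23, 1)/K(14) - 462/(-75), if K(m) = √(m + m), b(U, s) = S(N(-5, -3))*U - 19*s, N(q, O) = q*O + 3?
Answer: 154/25 + 73*√7/14 ≈ 19.956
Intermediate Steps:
N(q, O) = 3 + O*q (N(q, O) = O*q + 3 = 3 + O*q)
b(U, s) = -19*s + 4*U (b(U, s) = 4*U - 19*s = -19*s + 4*U)
K(m) = √2*√m (K(m) = √(2*m) = √2*√m)
b(23, 1)/K(14) - 462/(-75) = (-19*1 + 4*23)/((√2*√14)) - 462/(-75) = (-19 + 92)/((2*√7)) - 462*(-1/75) = 73*(√7/14) + 154/25 = 73*√7/14 + 154/25 = 154/25 + 73*√7/14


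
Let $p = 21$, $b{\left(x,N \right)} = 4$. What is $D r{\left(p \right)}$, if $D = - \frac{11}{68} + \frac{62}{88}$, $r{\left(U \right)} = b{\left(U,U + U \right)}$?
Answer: $\frac{406}{187} \approx 2.1711$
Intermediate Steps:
$r{\left(U \right)} = 4$
$D = \frac{203}{374}$ ($D = \left(-11\right) \frac{1}{68} + 62 \cdot \frac{1}{88} = - \frac{11}{68} + \frac{31}{44} = \frac{203}{374} \approx 0.54278$)
$D r{\left(p \right)} = \frac{203}{374} \cdot 4 = \frac{406}{187}$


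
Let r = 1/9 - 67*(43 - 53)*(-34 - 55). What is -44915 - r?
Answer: 132434/9 ≈ 14715.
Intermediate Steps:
r = -536669/9 (r = ⅑ - (-670)*(-89) = ⅑ - 67*890 = ⅑ - 59630 = -536669/9 ≈ -59630.)
-44915 - r = -44915 - 1*(-536669/9) = -44915 + 536669/9 = 132434/9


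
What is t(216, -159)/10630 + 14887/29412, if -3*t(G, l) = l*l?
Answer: -44803057/156324780 ≈ -0.28660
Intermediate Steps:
t(G, l) = -l²/3 (t(G, l) = -l*l/3 = -l²/3)
t(216, -159)/10630 + 14887/29412 = -⅓*(-159)²/10630 + 14887/29412 = -⅓*25281*(1/10630) + 14887*(1/29412) = -8427*1/10630 + 14887/29412 = -8427/10630 + 14887/29412 = -44803057/156324780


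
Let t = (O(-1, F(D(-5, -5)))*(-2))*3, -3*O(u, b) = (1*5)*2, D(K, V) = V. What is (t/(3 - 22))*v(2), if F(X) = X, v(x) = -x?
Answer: 40/19 ≈ 2.1053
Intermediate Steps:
O(u, b) = -10/3 (O(u, b) = -1*5*2/3 = -5*2/3 = -1/3*10 = -10/3)
t = 20 (t = -10/3*(-2)*3 = (20/3)*3 = 20)
(t/(3 - 22))*v(2) = (20/(3 - 22))*(-1*2) = (20/(-19))*(-2) = (20*(-1/19))*(-2) = -20/19*(-2) = 40/19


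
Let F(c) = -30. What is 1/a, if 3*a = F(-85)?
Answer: -⅒ ≈ -0.10000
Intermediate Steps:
a = -10 (a = (⅓)*(-30) = -10)
1/a = 1/(-10) = -⅒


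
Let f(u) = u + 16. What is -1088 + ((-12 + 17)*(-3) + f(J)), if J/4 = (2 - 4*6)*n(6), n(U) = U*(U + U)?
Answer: -7423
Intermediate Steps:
n(U) = 2*U² (n(U) = U*(2*U) = 2*U²)
J = -6336 (J = 4*((2 - 4*6)*(2*6²)) = 4*((2 - 24)*(2*36)) = 4*(-22*72) = 4*(-1584) = -6336)
f(u) = 16 + u
-1088 + ((-12 + 17)*(-3) + f(J)) = -1088 + ((-12 + 17)*(-3) + (16 - 6336)) = -1088 + (5*(-3) - 6320) = -1088 + (-15 - 6320) = -1088 - 6335 = -7423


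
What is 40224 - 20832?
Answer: 19392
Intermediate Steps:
40224 - 20832 = 19392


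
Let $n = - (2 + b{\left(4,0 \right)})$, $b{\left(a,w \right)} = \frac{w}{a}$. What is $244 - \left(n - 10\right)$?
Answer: $256$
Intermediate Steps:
$n = -2$ ($n = - (2 + \frac{0}{4}) = - (2 + 0 \cdot \frac{1}{4}) = - (2 + 0) = \left(-1\right) 2 = -2$)
$244 - \left(n - 10\right) = 244 - \left(-2 - 10\right) = 244 - -12 = 244 + 12 = 256$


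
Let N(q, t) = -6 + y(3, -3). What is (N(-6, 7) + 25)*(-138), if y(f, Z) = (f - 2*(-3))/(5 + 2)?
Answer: -19596/7 ≈ -2799.4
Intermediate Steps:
y(f, Z) = 6/7 + f/7 (y(f, Z) = (f + 6)/7 = (6 + f)*(1/7) = 6/7 + f/7)
N(q, t) = -33/7 (N(q, t) = -6 + (6/7 + (1/7)*3) = -6 + (6/7 + 3/7) = -6 + 9/7 = -33/7)
(N(-6, 7) + 25)*(-138) = (-33/7 + 25)*(-138) = (142/7)*(-138) = -19596/7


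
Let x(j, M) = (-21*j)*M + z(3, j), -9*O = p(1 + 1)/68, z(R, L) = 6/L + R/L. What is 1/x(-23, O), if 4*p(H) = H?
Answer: -9384/7375 ≈ -1.2724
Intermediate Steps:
p(H) = H/4
O = -1/1224 (O = -(1 + 1)/4/(9*68) = -(1/4)*2/(9*68) = -1/(18*68) = -1/9*1/136 = -1/1224 ≈ -0.00081699)
x(j, M) = 9/j - 21*M*j (x(j, M) = (-21*j)*M + (6 + 3)/j = -21*M*j + 9/j = 9/j - 21*M*j)
1/x(-23, O) = 1/(9/(-23) - 21*(-1/1224)*(-23)) = 1/(9*(-1/23) - 161/408) = 1/(-9/23 - 161/408) = 1/(-7375/9384) = -9384/7375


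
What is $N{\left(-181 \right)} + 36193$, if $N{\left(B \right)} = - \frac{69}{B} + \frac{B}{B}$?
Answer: $\frac{6551183}{181} \approx 36194.0$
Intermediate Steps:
$N{\left(B \right)} = 1 - \frac{69}{B}$ ($N{\left(B \right)} = - \frac{69}{B} + 1 = 1 - \frac{69}{B}$)
$N{\left(-181 \right)} + 36193 = \frac{-69 - 181}{-181} + 36193 = \left(- \frac{1}{181}\right) \left(-250\right) + 36193 = \frac{250}{181} + 36193 = \frac{6551183}{181}$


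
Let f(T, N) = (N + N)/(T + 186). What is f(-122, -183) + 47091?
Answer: 1506729/32 ≈ 47085.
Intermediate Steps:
f(T, N) = 2*N/(186 + T) (f(T, N) = (2*N)/(186 + T) = 2*N/(186 + T))
f(-122, -183) + 47091 = 2*(-183)/(186 - 122) + 47091 = 2*(-183)/64 + 47091 = 2*(-183)*(1/64) + 47091 = -183/32 + 47091 = 1506729/32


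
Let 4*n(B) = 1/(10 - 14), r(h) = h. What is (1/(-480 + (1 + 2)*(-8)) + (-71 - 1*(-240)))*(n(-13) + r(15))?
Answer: 20356825/8064 ≈ 2524.4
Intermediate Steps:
n(B) = -1/16 (n(B) = 1/(4*(10 - 14)) = (¼)/(-4) = (¼)*(-¼) = -1/16)
(1/(-480 + (1 + 2)*(-8)) + (-71 - 1*(-240)))*(n(-13) + r(15)) = (1/(-480 + (1 + 2)*(-8)) + (-71 - 1*(-240)))*(-1/16 + 15) = (1/(-480 + 3*(-8)) + (-71 + 240))*(239/16) = (1/(-480 - 24) + 169)*(239/16) = (1/(-504) + 169)*(239/16) = (-1/504 + 169)*(239/16) = (85175/504)*(239/16) = 20356825/8064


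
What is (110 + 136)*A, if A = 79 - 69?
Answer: 2460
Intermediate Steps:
A = 10
(110 + 136)*A = (110 + 136)*10 = 246*10 = 2460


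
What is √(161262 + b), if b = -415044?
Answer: 3*I*√28198 ≈ 503.77*I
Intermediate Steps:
√(161262 + b) = √(161262 - 415044) = √(-253782) = 3*I*√28198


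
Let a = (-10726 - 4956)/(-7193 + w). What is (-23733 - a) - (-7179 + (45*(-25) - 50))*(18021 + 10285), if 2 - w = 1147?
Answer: 985737492038/4169 ≈ 2.3644e+8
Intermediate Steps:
w = -1145 (w = 2 - 1*1147 = 2 - 1147 = -1145)
a = 7841/4169 (a = (-10726 - 4956)/(-7193 - 1145) = -15682/(-8338) = -15682*(-1/8338) = 7841/4169 ≈ 1.8808)
(-23733 - a) - (-7179 + (45*(-25) - 50))*(18021 + 10285) = (-23733 - 1*7841/4169) - (-7179 + (45*(-25) - 50))*(18021 + 10285) = (-23733 - 7841/4169) - (-7179 + (-1125 - 50))*28306 = -98950718/4169 - (-7179 - 1175)*28306 = -98950718/4169 - (-8354)*28306 = -98950718/4169 - 1*(-236468324) = -98950718/4169 + 236468324 = 985737492038/4169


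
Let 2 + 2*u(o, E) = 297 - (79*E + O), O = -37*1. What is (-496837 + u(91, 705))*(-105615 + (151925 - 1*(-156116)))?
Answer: -106176181881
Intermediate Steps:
O = -37
u(o, E) = 166 - 79*E/2 (u(o, E) = -1 + (297 - (79*E - 37))/2 = -1 + (297 - (-37 + 79*E))/2 = -1 + (297 + (37 - 79*E))/2 = -1 + (334 - 79*E)/2 = -1 + (167 - 79*E/2) = 166 - 79*E/2)
(-496837 + u(91, 705))*(-105615 + (151925 - 1*(-156116))) = (-496837 + (166 - 79/2*705))*(-105615 + (151925 - 1*(-156116))) = (-496837 + (166 - 55695/2))*(-105615 + (151925 + 156116)) = (-496837 - 55363/2)*(-105615 + 308041) = -1049037/2*202426 = -106176181881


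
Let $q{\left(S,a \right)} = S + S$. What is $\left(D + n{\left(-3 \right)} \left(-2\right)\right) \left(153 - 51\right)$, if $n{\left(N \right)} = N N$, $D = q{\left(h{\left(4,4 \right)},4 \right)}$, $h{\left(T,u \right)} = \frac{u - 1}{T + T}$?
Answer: $- \frac{3519}{2} \approx -1759.5$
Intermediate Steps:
$h{\left(T,u \right)} = \frac{-1 + u}{2 T}$
$q{\left(S,a \right)} = 2 S$
$D = \frac{3}{4}$ ($D = 2 \frac{-1 + 4}{2 \cdot 4} = 2 \cdot \frac{1}{2} \cdot \frac{1}{4} \cdot 3 = 2 \cdot \frac{3}{8} = \frac{3}{4} \approx 0.75$)
$n{\left(N \right)} = N^{2}$
$\left(D + n{\left(-3 \right)} \left(-2\right)\right) \left(153 - 51\right) = \left(\frac{3}{4} + \left(-3\right)^{2} \left(-2\right)\right) \left(153 - 51\right) = \left(\frac{3}{4} + 9 \left(-2\right)\right) \left(153 - 51\right) = \left(\frac{3}{4} - 18\right) 102 = \left(- \frac{69}{4}\right) 102 = - \frac{3519}{2}$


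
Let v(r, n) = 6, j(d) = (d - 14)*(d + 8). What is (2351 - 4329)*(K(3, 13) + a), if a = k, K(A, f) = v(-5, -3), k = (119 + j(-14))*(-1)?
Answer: 555818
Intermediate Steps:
j(d) = (-14 + d)*(8 + d)
k = -287 (k = (119 + (-112 + (-14)² - 6*(-14)))*(-1) = (119 + (-112 + 196 + 84))*(-1) = (119 + 168)*(-1) = 287*(-1) = -287)
K(A, f) = 6
a = -287
(2351 - 4329)*(K(3, 13) + a) = (2351 - 4329)*(6 - 287) = -1978*(-281) = 555818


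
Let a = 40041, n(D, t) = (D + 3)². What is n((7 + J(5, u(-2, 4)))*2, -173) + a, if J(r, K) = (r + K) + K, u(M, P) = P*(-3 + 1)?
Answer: 40066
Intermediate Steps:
u(M, P) = -2*P (u(M, P) = P*(-2) = -2*P)
J(r, K) = r + 2*K (J(r, K) = (K + r) + K = r + 2*K)
n(D, t) = (3 + D)²
n((7 + J(5, u(-2, 4)))*2, -173) + a = (3 + (7 + (5 + 2*(-2*4)))*2)² + 40041 = (3 + (7 + (5 + 2*(-8)))*2)² + 40041 = (3 + (7 + (5 - 16))*2)² + 40041 = (3 + (7 - 11)*2)² + 40041 = (3 - 4*2)² + 40041 = (3 - 8)² + 40041 = (-5)² + 40041 = 25 + 40041 = 40066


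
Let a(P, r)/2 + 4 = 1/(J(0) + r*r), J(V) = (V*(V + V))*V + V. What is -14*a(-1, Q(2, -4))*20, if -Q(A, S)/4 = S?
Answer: 35805/16 ≈ 2237.8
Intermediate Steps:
Q(A, S) = -4*S
J(V) = V + 2*V**3 (J(V) = (V*(2*V))*V + V = (2*V**2)*V + V = 2*V**3 + V = V + 2*V**3)
a(P, r) = -8 + 2/r**2 (a(P, r) = -8 + 2/((0 + 2*0**3) + r*r) = -8 + 2/((0 + 2*0) + r**2) = -8 + 2/((0 + 0) + r**2) = -8 + 2/(0 + r**2) = -8 + 2/(r**2) = -8 + 2/r**2)
-14*a(-1, Q(2, -4))*20 = -14*(-8 + 2/(-4*(-4))**2)*20 = -14*(-8 + 2/16**2)*20 = -14*(-8 + 2*(1/256))*20 = -14*(-8 + 1/128)*20 = -14*(-1023/128)*20 = (7161/64)*20 = 35805/16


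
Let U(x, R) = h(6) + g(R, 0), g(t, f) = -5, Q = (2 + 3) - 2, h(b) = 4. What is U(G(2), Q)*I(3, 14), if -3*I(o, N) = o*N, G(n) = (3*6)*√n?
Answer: 14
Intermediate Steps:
Q = 3 (Q = 5 - 2 = 3)
G(n) = 18*√n
U(x, R) = -1 (U(x, R) = 4 - 5 = -1)
I(o, N) = -N*o/3 (I(o, N) = -o*N/3 = -N*o/3)
U(G(2), Q)*I(3, 14) = -(-1)*14*3/3 = -1*(-14) = 14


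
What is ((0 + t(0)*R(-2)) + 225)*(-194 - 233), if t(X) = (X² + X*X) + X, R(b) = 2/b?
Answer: -96075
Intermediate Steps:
t(X) = X + 2*X² (t(X) = (X² + X²) + X = 2*X² + X = X + 2*X²)
((0 + t(0)*R(-2)) + 225)*(-194 - 233) = ((0 + (0*(1 + 2*0))*(2/(-2))) + 225)*(-194 - 233) = ((0 + (0*(1 + 0))*(2*(-½))) + 225)*(-427) = ((0 + (0*1)*(-1)) + 225)*(-427) = ((0 + 0*(-1)) + 225)*(-427) = ((0 + 0) + 225)*(-427) = (0 + 225)*(-427) = 225*(-427) = -96075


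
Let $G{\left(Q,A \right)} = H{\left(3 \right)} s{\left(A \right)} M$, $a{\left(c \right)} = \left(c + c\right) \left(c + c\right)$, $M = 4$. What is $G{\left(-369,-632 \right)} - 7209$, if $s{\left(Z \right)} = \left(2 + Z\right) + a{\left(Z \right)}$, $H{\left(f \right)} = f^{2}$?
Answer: $57487167$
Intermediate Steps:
$a{\left(c \right)} = 4 c^{2}$ ($a{\left(c \right)} = 2 c 2 c = 4 c^{2}$)
$s{\left(Z \right)} = 2 + Z + 4 Z^{2}$ ($s{\left(Z \right)} = \left(2 + Z\right) + 4 Z^{2} = 2 + Z + 4 Z^{2}$)
$G{\left(Q,A \right)} = 72 + 36 A + 144 A^{2}$ ($G{\left(Q,A \right)} = 3^{2} \left(2 + A + 4 A^{2}\right) 4 = 9 \left(2 + A + 4 A^{2}\right) 4 = \left(18 + 9 A + 36 A^{2}\right) 4 = 72 + 36 A + 144 A^{2}$)
$G{\left(-369,-632 \right)} - 7209 = \left(72 + 36 \left(-632\right) + 144 \left(-632\right)^{2}\right) - 7209 = \left(72 - 22752 + 144 \cdot 399424\right) - 7209 = \left(72 - 22752 + 57517056\right) - 7209 = 57494376 - 7209 = 57487167$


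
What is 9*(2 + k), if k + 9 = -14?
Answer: -189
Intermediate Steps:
k = -23 (k = -9 - 14 = -23)
9*(2 + k) = 9*(2 - 23) = 9*(-21) = -189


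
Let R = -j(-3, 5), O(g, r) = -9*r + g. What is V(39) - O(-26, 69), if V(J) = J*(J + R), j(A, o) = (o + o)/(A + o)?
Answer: 1973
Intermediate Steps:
O(g, r) = g - 9*r
j(A, o) = 2*o/(A + o) (j(A, o) = (2*o)/(A + o) = 2*o/(A + o))
R = -5 (R = -2*5/(-3 + 5) = -2*5/2 = -1*5 = -5)
V(J) = J*(-5 + J) (V(J) = J*(J - 5) = J*(-5 + J))
V(39) - O(-26, 69) = 39*(-5 + 39) - (-26 - 9*69) = 39*34 - (-26 - 621) = 1326 - 1*(-647) = 1326 + 647 = 1973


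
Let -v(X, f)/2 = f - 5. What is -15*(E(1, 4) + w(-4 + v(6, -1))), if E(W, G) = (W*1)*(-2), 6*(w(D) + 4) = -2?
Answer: 95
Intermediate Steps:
v(X, f) = 10 - 2*f (v(X, f) = -2*(f - 5) = -2*(-5 + f) = 10 - 2*f)
w(D) = -13/3 (w(D) = -4 + (⅙)*(-2) = -4 - ⅓ = -13/3)
E(W, G) = -2*W (E(W, G) = W*(-2) = -2*W)
-15*(E(1, 4) + w(-4 + v(6, -1))) = -15*(-2*1 - 13/3) = -15*(-2 - 13/3) = -15*(-19/3) = 95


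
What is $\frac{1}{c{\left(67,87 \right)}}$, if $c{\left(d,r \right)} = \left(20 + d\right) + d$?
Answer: $\frac{1}{154} \approx 0.0064935$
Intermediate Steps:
$c{\left(d,r \right)} = 20 + 2 d$
$\frac{1}{c{\left(67,87 \right)}} = \frac{1}{20 + 2 \cdot 67} = \frac{1}{20 + 134} = \frac{1}{154}$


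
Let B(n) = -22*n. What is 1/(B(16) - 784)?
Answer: -1/1136 ≈ -0.00088028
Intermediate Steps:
1/(B(16) - 784) = 1/(-22*16 - 784) = 1/(-352 - 784) = 1/(-1136) = -1/1136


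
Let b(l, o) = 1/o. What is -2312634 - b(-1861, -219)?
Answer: -506466845/219 ≈ -2.3126e+6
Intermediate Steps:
-2312634 - b(-1861, -219) = -2312634 - 1/(-219) = -2312634 - 1*(-1/219) = -2312634 + 1/219 = -506466845/219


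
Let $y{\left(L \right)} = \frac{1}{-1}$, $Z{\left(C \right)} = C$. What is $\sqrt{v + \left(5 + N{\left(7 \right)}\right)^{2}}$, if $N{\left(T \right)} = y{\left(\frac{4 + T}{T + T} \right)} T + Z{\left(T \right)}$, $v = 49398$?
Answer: $\sqrt{49423} \approx 222.31$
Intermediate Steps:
$y{\left(L \right)} = -1$
$N{\left(T \right)} = 0$ ($N{\left(T \right)} = - T + T = 0$)
$\sqrt{v + \left(5 + N{\left(7 \right)}\right)^{2}} = \sqrt{49398 + \left(5 + 0\right)^{2}} = \sqrt{49398 + 5^{2}} = \sqrt{49398 + 25} = \sqrt{49423}$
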